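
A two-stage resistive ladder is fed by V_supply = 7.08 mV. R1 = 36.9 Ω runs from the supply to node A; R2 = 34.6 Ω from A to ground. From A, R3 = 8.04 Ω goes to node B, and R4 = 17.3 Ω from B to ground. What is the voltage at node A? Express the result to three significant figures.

The second stage (R3 + R4 = 25.34 Ω) loads node A in parallel with R2.
Effective lower resistance at A: R2 ‖ 25.34 = 14.63 Ω.
V_A = 7.08 × 14.63/(36.9 + 14.63) = 2.010 mV.

V_A ≈ 2.01 mV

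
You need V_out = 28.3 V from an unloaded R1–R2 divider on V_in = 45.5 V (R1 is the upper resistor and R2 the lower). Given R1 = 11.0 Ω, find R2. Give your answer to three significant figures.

V_out/V_in = R2/(R1+R2) = 0.6220.
So R2 = R1 · V_out/(V_in − V_out) = 11.0 × 28.3/(45.5 − 28.3) = 11.0 × 1.645 = 18.10 Ω.

R2 ≈ 18.1 Ω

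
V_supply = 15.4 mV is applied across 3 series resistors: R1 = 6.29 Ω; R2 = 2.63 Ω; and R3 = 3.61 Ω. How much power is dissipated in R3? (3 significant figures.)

Series current I = V_supply/ΣR = 15.4/12.53 = 1.229 mA.
P = I²R = 1.511 × 3.61 = 5.453 µW.

P ≈ 5.45 µW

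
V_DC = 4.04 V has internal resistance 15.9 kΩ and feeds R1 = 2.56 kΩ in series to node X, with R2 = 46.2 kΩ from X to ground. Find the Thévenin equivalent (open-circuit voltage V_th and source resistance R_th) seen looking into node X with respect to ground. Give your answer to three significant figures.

R1' = 15.9 + 2.56 = 18.46 kΩ (source resistance + R1).
V_th is the unloaded tap voltage: V_DC · R2/(R1'+R2) = 4.04 × 0.7145 = 2.887 V.
With V_DC suppressed (replaced by a short), R_th = R1' ‖ R2 = (18.46 × 46.2)/(18.46 + 46.2) = 13.19 kΩ.

V_th ≈ 2.89 V, R_th ≈ 13.2 kΩ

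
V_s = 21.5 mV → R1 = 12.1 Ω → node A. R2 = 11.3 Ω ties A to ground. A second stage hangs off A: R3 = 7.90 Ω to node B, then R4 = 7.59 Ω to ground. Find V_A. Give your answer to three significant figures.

Node A sees R2 in parallel with the series input of stage 2, R3 + R4 = 15.49 Ω.
Effective lower resistance at A: R2 ‖ 15.49 = 6.534 Ω.
V_A = 21.5 × 6.534/(12.1 + 6.534) = 7.539 mV.

V_A ≈ 7.54 mV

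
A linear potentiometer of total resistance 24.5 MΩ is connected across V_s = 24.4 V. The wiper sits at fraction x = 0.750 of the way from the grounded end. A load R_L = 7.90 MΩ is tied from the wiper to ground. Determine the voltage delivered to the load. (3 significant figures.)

V_out ≈ 11.6 V

The pot divides into 6.125 MΩ above the wiper and 18.38 MΩ below.
(x·R_p) ‖ R_L = 5.525 MΩ.
V_out = 24.4 × 5.525/(6.125 + 5.525) = 11.57 V.
(Unloaded: V_out = x·V_s = 18.3 V.)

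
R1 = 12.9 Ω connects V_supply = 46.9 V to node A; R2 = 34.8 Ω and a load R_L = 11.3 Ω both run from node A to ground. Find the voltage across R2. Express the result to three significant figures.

V_out ≈ 18.7 V

R2 ‖ R_L = (34.8 × 11.3)/(34.8 + 11.3) = 8.530 Ω.
Voltage divider with the loaded lower leg: V_out = 46.9 × 8.530/(12.9 + 8.530) = 46.9 × 0.3980 = 18.67 V.
(Unloaded it would be 34.2 V; the load pulls it down.)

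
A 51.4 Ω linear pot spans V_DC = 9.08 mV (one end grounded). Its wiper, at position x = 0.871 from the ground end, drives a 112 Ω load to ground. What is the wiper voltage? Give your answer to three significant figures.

V_out ≈ 7.52 mV

The pot divides into 6.631 Ω above the wiper and 44.77 Ω below.
Lower segment in parallel with the load: 44.77 ‖ 112 = 31.98 Ω.
Loaded-divider output: V_out = 9.08 × 0.8283 = 7.521 mV.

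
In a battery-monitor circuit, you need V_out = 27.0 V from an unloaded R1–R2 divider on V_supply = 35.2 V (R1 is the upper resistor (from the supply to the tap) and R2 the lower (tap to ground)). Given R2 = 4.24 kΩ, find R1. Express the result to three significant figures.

The divider ratio is R2/(R1+R2) = 27.0/35.2 = 0.7670.
R1 = R2·(1/k − 1) = 4.24 × 0.3037 = 1.288 kΩ.

R1 ≈ 1.29 kΩ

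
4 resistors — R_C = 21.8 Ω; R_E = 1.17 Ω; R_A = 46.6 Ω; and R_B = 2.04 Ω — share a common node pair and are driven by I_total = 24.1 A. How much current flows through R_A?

I ≈ 0.366 A

ΣG = 1/21.8 + 1/1.17 + 1/46.6 + 1/2.04 = 1.412.
By the current-divider rule, I = I_total · G_k/ΣG = 24.1 × 0.01520 = 0.3662 A.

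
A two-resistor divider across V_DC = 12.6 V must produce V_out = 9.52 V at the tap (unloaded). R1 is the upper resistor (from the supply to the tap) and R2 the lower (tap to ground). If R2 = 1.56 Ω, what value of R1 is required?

R1 ≈ 0.505 Ω

Required fraction k = V_out/V_DC = 0.7556.
R1 = R2·(1/k − 1) = 1.56 × 0.3235 = 0.5047 Ω.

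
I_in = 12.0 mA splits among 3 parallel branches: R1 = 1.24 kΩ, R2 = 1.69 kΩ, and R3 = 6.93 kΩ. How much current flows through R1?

I ≈ 6.27 mA

Total conductance ΣG = 1/1.24 + 1/1.69 + 1/6.93 = 1.542 (units of 1/kΩ).
By the current-divider rule, I = I_in · G_k/ΣG = 12.0 × 0.5228 = 6.274 mA.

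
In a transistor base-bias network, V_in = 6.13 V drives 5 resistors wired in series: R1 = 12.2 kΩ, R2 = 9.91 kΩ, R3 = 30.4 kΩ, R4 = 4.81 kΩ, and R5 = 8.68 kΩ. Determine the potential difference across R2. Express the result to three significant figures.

ΣR = 12.2 + 9.91 + 30.4 + 4.81 + 8.68 = 66.00 kΩ.
By the voltage-divider rule, V = 6.13 × 9.910/66.00 = 0.9204 V.

V ≈ 0.920 V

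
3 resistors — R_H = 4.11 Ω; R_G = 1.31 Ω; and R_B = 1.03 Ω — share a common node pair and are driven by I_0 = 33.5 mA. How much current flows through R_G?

ΣG = 1/4.11 + 1/1.31 + 1/1.03 = 1.978.
Current divider: I(R_G) = I_0 · G_k/ΣG = 33.5 × (0.7634/1.978) = 33.5 × 0.3860 = 12.93 mA.

I ≈ 12.9 mA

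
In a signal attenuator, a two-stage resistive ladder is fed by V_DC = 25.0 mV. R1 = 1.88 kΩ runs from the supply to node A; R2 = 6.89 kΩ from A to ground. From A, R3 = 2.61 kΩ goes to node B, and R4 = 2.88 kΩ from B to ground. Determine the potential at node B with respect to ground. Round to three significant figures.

Looking into the second stage from A: R3 + R4 = 5.490 kΩ appears in parallel with R2.
Effective lower resistance at A: R2 ‖ 5.490 = 3.055 kΩ.
First divider: V_A = V_DC · 3.055/(1.88 + 3.055) = 15.48 mV.
Stage 2 is unloaded, so V_B = V_A · R4/(R3+R4) = 15.48 × 2.88/5.490 = 8.119 mV.

V_B ≈ 8.12 mV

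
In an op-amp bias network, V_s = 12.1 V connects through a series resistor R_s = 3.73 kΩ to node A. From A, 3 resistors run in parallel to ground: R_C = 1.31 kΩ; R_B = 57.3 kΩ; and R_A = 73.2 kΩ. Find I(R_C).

I ≈ 2.33 mA

Parallel bank: R_p = 1/(1/1.31 + 1/57.3 + 1/73.2) = 1.259 kΩ.
Node voltage V_A = V_s · R_p/(R_s + R_p) = 12.1 × 0.2523 = 3.053 V.
I(R_C) = V_A / R_C = 3.053/1.31 = 2.330 mA.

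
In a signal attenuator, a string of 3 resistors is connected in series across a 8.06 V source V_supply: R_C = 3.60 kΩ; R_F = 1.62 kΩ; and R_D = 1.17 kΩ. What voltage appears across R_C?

Total series resistance ΣR = 3.60 + 1.62 + 1.17 = 6.390 kΩ.
V = V_supply · R/ΣR = 8.06 × 0.5634 = 4.541 V.

V ≈ 4.54 V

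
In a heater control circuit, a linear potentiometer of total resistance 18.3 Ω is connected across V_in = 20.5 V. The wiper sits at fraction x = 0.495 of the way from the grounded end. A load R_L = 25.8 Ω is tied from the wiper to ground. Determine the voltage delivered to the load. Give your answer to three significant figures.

V_out ≈ 8.62 V

Lower segment x·R_p = 9.059 Ω; upper segment (1−x)·R_p = 9.242 Ω.
Lower segment in parallel with the load: 9.059 ‖ 25.8 = 6.705 Ω.
Then V_out = V_in · 6.705/(9.242 + 6.705) = 8.619 V.
(Unloaded: V_out = x·V_in = 10.1 V.)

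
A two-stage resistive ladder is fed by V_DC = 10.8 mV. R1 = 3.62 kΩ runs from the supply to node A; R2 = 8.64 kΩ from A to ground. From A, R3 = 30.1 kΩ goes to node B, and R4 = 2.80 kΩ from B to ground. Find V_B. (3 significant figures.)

The second stage (R3 + R4 = 32.90 kΩ) loads node A in parallel with R2.
R2 ‖ (R3+R4) = 6.843 kΩ.
So V_A = 10.8 × 0.6540 = 7.063 mV.
Then the unloaded second divider: V_B = V_A × R4/(R3+R4) = 7.063 × 0.08511 = 0.6011 mV.

V_B ≈ 0.601 mV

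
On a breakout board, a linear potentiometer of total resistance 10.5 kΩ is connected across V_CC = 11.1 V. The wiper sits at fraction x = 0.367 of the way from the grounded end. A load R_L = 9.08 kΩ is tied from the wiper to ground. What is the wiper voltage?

V_out ≈ 3.21 V

Split the track: R_lower = x·R_p = 3.853 kΩ, R_upper = (1−x)·R_p = 6.646 kΩ.
R_L loads the lower segment: effective lower R = 2.705 kΩ.
Loaded-divider output: V_out = 11.1 × 0.2893 = 3.211 V.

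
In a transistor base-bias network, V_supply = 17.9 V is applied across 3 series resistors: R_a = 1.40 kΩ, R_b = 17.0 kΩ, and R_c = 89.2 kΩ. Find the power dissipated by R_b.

P ≈ 0.470 mW

The common current is I = 17.9/107.6 = 0.1664 mA.
P(R_b) = I²·R_b = (0.1664)² × 17.0 = 0.4705 mW.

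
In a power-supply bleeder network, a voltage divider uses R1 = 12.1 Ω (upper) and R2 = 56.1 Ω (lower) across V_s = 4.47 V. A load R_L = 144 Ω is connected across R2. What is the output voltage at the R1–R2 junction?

First combine the lower leg with the load: R2 ‖ R_L = 40.37 Ω.
Then V_out = V_s · R2'/(R1 + R2') = 4.47 × 40.37/52.47 = 3.439 V.

V_out ≈ 3.44 V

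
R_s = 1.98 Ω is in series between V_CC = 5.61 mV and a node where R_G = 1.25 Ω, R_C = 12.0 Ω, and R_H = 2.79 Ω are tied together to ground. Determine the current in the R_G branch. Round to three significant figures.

Parallel bank: R_p = 1/(1/1.25 + 1/12.0 + 1/2.79) = 0.8053 Ω.
Node voltage V_A = V_CC · R_p/(R_s + R_p) = 5.61 × 0.2891 = 1.622 mV.
Branch current I = V_A/R_G = 1.622/1.25 = 1.298 mA.

I ≈ 1.30 mA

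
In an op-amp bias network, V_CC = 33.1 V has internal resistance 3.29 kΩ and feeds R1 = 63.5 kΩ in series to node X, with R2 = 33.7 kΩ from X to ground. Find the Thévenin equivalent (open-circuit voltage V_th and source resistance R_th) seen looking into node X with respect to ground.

V_th ≈ 11.1 V, R_th ≈ 22.4 kΩ

R1' = 3.29 + 63.5 = 66.79 kΩ (source resistance + R1).
V_th is the unloaded tap voltage: V_CC · R2/(R1'+R2) = 33.1 × 0.3354 = 11.10 V.
With V_CC suppressed (replaced by a short), R_th = R1' ‖ R2 = (66.79 × 33.7)/(66.79 + 33.7) = 22.40 kΩ.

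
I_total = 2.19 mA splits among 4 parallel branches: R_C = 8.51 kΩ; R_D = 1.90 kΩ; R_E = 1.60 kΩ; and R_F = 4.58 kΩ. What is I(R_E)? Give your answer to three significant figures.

Total conductance ΣG = 1/8.51 + 1/1.90 + 1/1.60 + 1/4.58 = 1.487 (units of 1/kΩ).
R_E takes the fraction G_k/ΣG = 0.6250/1.487 = 0.4203, so I = 2.19 × 0.4203 = 0.9204 mA.

I ≈ 0.920 mA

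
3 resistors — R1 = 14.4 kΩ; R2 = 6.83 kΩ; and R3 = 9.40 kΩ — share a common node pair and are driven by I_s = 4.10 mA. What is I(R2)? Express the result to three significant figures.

I ≈ 1.86 mA

Conductances: ΣG = 1/14.4 + 1/6.83 + 1/9.40 = 0.3222 (1/kΩ).
R2 takes the fraction G_k/ΣG = 0.1464/0.3222 = 0.4544, so I = 4.10 × 0.4544 = 1.863 mA.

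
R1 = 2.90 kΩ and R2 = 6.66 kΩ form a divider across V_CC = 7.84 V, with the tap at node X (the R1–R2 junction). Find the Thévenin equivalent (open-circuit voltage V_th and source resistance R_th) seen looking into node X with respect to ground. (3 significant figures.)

With X open, the divider is unloaded: V_th = 7.84 × 6.66/9.560 = 5.462 V.
Looking into X with the source shorted: R_th = R1·R2/(R1+R2) = 2.900 × 6.66/9.560 = 2.020 kΩ.

V_th ≈ 5.46 V, R_th ≈ 2.02 kΩ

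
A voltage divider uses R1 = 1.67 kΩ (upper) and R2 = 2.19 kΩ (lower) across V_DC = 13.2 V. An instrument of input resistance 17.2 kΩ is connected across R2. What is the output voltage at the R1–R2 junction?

R2 ‖ R_L = (2.19 × 17.2)/(2.19 + 17.2) = 1.943 kΩ.
Now apply the divider: V_out = 13.2 × 0.5377 = 7.098 V.

V_out ≈ 7.10 V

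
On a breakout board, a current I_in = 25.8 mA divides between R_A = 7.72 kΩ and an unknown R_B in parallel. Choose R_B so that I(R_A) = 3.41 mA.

The fraction through R_A equals R_B/(R_A+R_B).
3.41/25.8 = R_B/(R_A + R_B) → R_B = R_A · (0.1322)/(1 − 0.1322) = 7.72 × 0.1523 = 1.176 kΩ.

R_B ≈ 1.18 kΩ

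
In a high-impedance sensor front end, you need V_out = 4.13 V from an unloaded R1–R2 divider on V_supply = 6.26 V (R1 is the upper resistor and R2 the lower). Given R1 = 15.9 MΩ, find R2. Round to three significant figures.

R2 ≈ 30.8 MΩ

V_out/V_supply = R2/(R1+R2) = 0.6597.
So R2 = R1 · V_out/(V_supply − V_out) = 15.9 × 4.13/(6.26 − 4.13) = 15.9 × 1.939 = 30.83 MΩ.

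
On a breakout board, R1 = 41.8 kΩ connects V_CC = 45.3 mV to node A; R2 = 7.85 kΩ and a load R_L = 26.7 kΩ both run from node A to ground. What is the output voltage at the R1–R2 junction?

First combine the lower leg with the load: R2 ‖ R_L = 6.066 kΩ.
Now apply the divider: V_out = 45.3 × 0.1267 = 5.741 mV.
(Unloaded it would be 7.16 mV; the load pulls it down.)

V_out ≈ 5.74 mV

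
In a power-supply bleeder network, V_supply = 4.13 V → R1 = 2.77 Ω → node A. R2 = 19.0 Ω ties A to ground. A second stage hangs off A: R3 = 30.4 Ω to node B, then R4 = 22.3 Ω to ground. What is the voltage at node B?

V_B ≈ 1.46 V

Looking into the second stage from A: R3 + R4 = 52.70 Ω appears in parallel with R2.
Effective lower resistance at A: R2 ‖ 52.70 = 13.97 Ω.
V_A = 4.13 × 13.97/(2.77 + 13.97) = 3.446 V.
Then the unloaded second divider: V_B = V_A × R4/(R3+R4) = 3.446 × 0.4231 = 1.458 V.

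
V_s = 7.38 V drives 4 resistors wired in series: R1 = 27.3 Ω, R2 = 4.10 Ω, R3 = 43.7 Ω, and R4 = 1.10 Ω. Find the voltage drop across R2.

ΣR = 27.3 + 4.10 + 43.7 + 1.10 = 76.20 Ω.
V = V_s · R/ΣR = 7.38 × 0.05381 = 0.3971 V.

V ≈ 0.397 V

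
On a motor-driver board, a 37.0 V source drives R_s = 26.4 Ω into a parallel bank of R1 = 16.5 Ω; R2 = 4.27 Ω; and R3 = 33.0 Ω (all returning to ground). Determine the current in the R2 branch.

Equivalent of the parallel group: R_p = 3.076 Ω.
V_A = 37.0 × 3.076/29.48 = 3.861 V.
I(R2) = V_A / R2 = 3.861/4.27 = 0.9042 A.

I ≈ 0.904 A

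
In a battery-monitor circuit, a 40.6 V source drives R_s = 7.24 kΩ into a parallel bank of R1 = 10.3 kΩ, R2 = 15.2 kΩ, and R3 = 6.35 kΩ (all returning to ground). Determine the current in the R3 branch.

I ≈ 1.93 mA

Combine the parallel branches: R_p = (1/10.3 + 1/15.2 + 1/6.35)⁻¹ = 3.122 kΩ.
Node voltage V_A = V_CC · R_p/(R_s + R_p) = 40.6 × 0.3013 = 12.23 V.
I(R3) = V_A / R3 = 12.23/6.35 = 1.926 mA.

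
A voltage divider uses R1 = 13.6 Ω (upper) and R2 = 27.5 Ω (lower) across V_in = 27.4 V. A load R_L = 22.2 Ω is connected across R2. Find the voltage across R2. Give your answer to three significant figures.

R2 ‖ R_L = (27.5 × 22.2)/(27.5 + 22.2) = 12.28 Ω.
Then V_out = V_in · R2'/(R1 + R2') = 27.4 × 12.28/25.88 = 13.00 V.

V_out ≈ 13.0 V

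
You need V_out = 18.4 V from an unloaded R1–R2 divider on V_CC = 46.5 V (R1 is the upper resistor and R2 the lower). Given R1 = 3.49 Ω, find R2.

R2 ≈ 2.29 Ω

The divider ratio is R2/(R1+R2) = 18.4/46.5 = 0.3957.
So R2 = R1 · V_out/(V_CC − V_out) = 3.49 × 18.4/(46.5 − 18.4) = 3.49 × 0.6548 = 2.285 Ω.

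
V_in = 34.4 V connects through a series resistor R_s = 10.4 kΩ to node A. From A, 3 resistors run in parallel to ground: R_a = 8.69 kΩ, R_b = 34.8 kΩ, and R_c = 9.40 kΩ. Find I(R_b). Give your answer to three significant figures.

Equivalent of the parallel group: R_p = 3.997 kΩ.
V_A by voltage divider: V_A = 34.4 × 3.997/(10.4 + 3.997) = 9.550 V.
Branch current I = V_A/R_b = 9.550/34.8 = 0.2744 mA.

I ≈ 0.274 mA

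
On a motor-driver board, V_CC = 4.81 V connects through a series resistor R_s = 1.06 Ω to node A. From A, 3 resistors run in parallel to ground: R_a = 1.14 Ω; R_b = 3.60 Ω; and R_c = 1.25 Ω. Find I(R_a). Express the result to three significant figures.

Parallel bank: R_p = 1/(1/1.14 + 1/3.60 + 1/1.25) = 0.5115 Ω.
V_A by voltage divider: V_A = 4.81 × 0.5115/(1.06 + 0.5115) = 1.566 V.
I(R_a) = V_A / R_a = 1.566/1.14 = 1.373 A.

I ≈ 1.37 A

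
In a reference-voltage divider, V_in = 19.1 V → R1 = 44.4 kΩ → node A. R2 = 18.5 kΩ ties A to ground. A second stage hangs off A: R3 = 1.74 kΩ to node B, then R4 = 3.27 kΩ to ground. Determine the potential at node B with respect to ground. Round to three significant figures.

V_B ≈ 1.02 V

The second stage (R3 + R4 = 5.010 kΩ) loads node A in parallel with R2.
R2 ‖ (R3+R4) = 3.942 kΩ.
So V_A = 19.1 × 0.08155 = 1.558 V.
V_B = V_A × 0.6527 = 1.017 V.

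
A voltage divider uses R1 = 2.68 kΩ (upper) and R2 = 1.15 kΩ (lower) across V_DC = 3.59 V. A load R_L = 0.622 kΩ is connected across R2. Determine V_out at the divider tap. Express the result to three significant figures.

V_out ≈ 0.470 V

R2 ‖ R_L = (1.15 × 0.622)/(1.15 + 0.622) = 0.4037 kΩ.
Then V_out = V_DC · R2'/(R1 + R2') = 3.59 × 0.4037/3.084 = 0.4699 V.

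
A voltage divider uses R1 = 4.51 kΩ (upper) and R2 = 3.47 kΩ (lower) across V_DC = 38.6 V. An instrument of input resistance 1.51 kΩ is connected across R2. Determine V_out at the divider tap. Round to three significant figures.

V_out ≈ 7.30 V

R2 ‖ R_L = (3.47 × 1.51)/(3.47 + 1.51) = 1.052 kΩ.
Then V_out = V_DC · R2'/(R1 + R2') = 38.6 × 1.052/5.562 = 7.302 V.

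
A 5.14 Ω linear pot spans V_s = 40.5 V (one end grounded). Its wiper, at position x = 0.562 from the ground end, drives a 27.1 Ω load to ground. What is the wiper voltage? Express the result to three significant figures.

V_out ≈ 21.7 V

The pot divides into 2.251 Ω above the wiper and 2.889 Ω below.
(x·R_p) ‖ R_L = 2.610 Ω.
Then V_out = V_s · 2.610/(2.251 + 2.610) = 21.75 V.
(Unloaded: V_out = x·V_s = 22.8 V.)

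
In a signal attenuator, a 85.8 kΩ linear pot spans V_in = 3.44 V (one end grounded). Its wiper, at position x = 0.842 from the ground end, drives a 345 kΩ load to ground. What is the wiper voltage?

V_out ≈ 2.80 V

Split the track: R_lower = x·R_p = 72.24 kΩ, R_upper = (1−x)·R_p = 13.56 kΩ.
Lower segment in parallel with the load: 72.24 ‖ 345 = 59.73 kΩ.
Loaded-divider output: V_out = 3.44 × 0.8150 = 2.804 V.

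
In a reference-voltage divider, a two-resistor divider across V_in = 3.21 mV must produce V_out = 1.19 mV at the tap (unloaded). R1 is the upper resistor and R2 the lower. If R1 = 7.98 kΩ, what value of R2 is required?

The divider ratio is R2/(R1+R2) = 1.19/3.21 = 0.3707.
R2 = R1 · 0.3707/(1 − 0.3707) = 4.701 kΩ.

R2 ≈ 4.70 kΩ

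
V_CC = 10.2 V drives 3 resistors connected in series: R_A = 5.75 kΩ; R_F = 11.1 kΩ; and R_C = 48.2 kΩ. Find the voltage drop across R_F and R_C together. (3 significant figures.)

V ≈ 9.30 V

Total series resistance ΣR = 5.75 + 11.1 + 48.2 = 65.05 kΩ.
R_{R_F..R_C} = 11.1 + 48.2 = 59.30 kΩ.
Voltage divider: V = V_CC · (59.30 / 65.05) = 10.2 × 0.9116 = 9.298 V.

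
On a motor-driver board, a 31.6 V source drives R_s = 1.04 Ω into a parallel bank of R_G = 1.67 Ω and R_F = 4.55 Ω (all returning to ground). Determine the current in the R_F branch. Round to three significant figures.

Equivalent of the parallel group: R_p = 1.222 Ω.
V_A = 31.6 × 1.222/2.262 = 17.07 V.
Branch current I = V_A/R_F = 17.07/4.55 = 3.751 A.

I ≈ 3.75 A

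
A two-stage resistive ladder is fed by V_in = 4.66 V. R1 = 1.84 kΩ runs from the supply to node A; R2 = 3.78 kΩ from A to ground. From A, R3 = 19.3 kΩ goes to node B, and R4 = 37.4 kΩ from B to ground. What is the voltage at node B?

V_B ≈ 2.02 V

The second stage (R3 + R4 = 56.70 kΩ) loads node A in parallel with R2.
Effective lower resistance at A: R2 ‖ 56.70 = 3.544 kΩ.
First divider: V_A = V_in · 3.544/(1.84 + 3.544) = 3.067 V.
V_B = V_A × 0.6596 = 2.023 V.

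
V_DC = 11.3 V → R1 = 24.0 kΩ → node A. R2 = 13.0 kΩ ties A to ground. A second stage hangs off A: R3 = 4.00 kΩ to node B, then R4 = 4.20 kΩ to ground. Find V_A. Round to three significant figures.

V_A ≈ 1.96 V

The second stage (R3 + R4 = 8.200 kΩ) loads node A in parallel with R2.
Effective lower resistance at A: R2 ‖ 8.200 = 5.028 kΩ.
So V_A = 11.3 × 0.1732 = 1.957 V.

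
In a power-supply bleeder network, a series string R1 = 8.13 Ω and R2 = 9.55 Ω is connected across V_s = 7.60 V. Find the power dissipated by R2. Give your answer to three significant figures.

ΣR = 17.68 Ω → I = 7.60/17.68 = 0.4299 A.
P(R2) = I²·R2 = (0.4299)² × 9.55 = 1.765 W.

P ≈ 1.76 W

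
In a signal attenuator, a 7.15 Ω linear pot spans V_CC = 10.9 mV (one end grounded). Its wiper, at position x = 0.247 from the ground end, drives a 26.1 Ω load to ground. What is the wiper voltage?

The pot divides into 5.384 Ω above the wiper and 1.766 Ω below.
(x·R_p) ‖ R_L = 1.654 Ω.
V_out = 10.9 × 1.654/(5.384 + 1.654) = 2.562 mV.

V_out ≈ 2.56 mV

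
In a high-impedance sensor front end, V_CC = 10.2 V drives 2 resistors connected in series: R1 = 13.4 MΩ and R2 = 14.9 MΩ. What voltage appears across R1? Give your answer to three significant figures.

V ≈ 4.83 V

Series total: ΣR = 13.4 + 14.9 = 28.30 MΩ.
By the voltage-divider rule, V = 10.2 × 13.40/28.30 = 4.830 V.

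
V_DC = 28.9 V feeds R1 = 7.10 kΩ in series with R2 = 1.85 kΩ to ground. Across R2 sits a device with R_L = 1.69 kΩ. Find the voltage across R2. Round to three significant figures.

R2 ‖ R_L = (1.85 × 1.69)/(1.85 + 1.69) = 0.8832 kΩ.
Voltage divider with the loaded lower leg: V_out = 28.9 × 0.8832/(7.10 + 0.8832) = 28.9 × 0.1106 = 3.197 V.
(Unloaded it would be 5.97 V; the load pulls it down.)

V_out ≈ 3.20 V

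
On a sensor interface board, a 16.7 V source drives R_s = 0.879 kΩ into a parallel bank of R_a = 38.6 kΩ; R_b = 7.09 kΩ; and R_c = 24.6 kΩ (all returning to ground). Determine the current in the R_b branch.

Combine the parallel branches: R_p = (1/38.6 + 1/7.09 + 1/24.6)⁻¹ = 4.817 kΩ.
Node voltage V_A = V_s · R_p/(R_s + R_p) = 16.7 × 0.8457 = 14.12 V.
I(R_b) = V_A / R_b = 14.12/7.09 = 1.992 mA.
(Equivalently: I_total = 2.932 mA, then current-divider fraction G_k/ΣG = 0.6794.)

I ≈ 1.99 mA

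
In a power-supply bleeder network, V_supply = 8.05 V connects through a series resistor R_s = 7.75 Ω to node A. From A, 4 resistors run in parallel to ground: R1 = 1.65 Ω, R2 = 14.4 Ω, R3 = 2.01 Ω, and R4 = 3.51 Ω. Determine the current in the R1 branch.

Equivalent of the parallel group: R_p = 0.6859 Ω.
Node voltage V_A = V_supply · R_p/(R_s + R_p) = 8.05 × 0.08131 = 0.6545 V.
Branch current I = V_A/R1 = 0.6545/1.65 = 0.3967 A.

I ≈ 0.397 A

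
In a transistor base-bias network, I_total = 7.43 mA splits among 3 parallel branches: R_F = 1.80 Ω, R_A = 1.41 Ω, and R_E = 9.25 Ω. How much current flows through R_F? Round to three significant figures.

I ≈ 3.01 mA

ΣG = 1/1.80 + 1/1.41 + 1/9.25 = 1.373.
Current divider: I(R_F) = I_total · G_k/ΣG = 7.43 × (0.5556/1.373) = 7.43 × 0.4047 = 3.007 mA.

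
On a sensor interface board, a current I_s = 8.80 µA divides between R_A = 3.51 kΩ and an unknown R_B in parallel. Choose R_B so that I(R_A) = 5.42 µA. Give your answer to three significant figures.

R_B ≈ 5.63 kΩ

In a two-way split, I_A/I_s = R_B/(R_A + R_B).
With f = 0.6159, R_B = R_A · f/(1−f) = 3.51 × 1.604 = 5.628 kΩ.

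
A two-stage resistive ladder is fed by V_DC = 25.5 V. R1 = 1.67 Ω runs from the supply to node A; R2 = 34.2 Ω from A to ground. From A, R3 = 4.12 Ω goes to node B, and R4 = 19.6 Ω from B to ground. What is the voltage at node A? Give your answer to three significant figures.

The second stage (R3 + R4 = 23.72 Ω) loads node A in parallel with R2.
R2 ‖ (R3+R4) = 14.01 Ω.
So V_A = 25.5 × 0.8935 = 22.78 V.

V_A ≈ 22.8 V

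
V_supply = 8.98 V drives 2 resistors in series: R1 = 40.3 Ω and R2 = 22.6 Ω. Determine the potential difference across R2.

Total series resistance ΣR = 40.3 + 22.6 = 62.90 Ω.
V = V_supply · R/ΣR = 8.98 × 0.3593 = 3.227 V.

V ≈ 3.23 V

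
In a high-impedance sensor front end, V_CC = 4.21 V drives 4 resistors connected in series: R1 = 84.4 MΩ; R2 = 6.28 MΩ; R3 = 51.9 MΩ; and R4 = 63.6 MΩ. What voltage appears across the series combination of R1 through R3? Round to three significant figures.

Series total: ΣR = 84.4 + 6.28 + 51.9 + 63.6 = 206.2 MΩ.
R_{R1..R3} = 84.4 + 6.28 + 51.9 = 142.6 MΩ.
V = V_CC · R/ΣR = 4.21 × 0.6915 = 2.911 V.

V ≈ 2.91 V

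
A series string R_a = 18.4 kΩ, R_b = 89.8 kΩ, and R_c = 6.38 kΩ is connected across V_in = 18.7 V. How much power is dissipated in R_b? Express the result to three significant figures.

Series current I = V_in/ΣR = 18.7/114.6 = 0.1632 mA.
V(R_b) = I·R = 14.66 V; P = V·I = 14.66 × 0.1632 = 2.392 mW.

P ≈ 2.39 mW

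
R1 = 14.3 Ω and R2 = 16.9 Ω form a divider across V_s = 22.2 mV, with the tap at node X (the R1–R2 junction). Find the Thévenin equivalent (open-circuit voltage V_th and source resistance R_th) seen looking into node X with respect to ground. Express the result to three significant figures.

Open-circuit (no load on X): V_th = V_s · R2/(R1 + R2) = 22.2 × 16.9/(14.30 + 16.9) = 12.02 mV.
Looking into X with the source shorted: R_th = R1·R2/(R1+R2) = 14.30 × 16.9/31.20 = 7.746 Ω.

V_th ≈ 12.0 mV, R_th ≈ 7.75 Ω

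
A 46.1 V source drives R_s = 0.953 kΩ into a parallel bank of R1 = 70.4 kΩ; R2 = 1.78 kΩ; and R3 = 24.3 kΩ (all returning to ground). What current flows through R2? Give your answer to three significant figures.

Parallel bank: R_p = 1/(1/70.4 + 1/1.78 + 1/24.3) = 1.620 kΩ.
V_A by voltage divider: V_A = 46.1 × 1.620/(0.953 + 1.620) = 29.03 V.
I(R2) = V_A / R2 = 29.03/1.78 = 16.31 mA.

I ≈ 16.3 mA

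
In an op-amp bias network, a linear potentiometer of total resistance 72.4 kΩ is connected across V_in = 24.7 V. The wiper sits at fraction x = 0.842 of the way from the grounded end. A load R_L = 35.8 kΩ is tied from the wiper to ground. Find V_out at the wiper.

V_out ≈ 16.4 V

The pot divides into 11.44 kΩ above the wiper and 60.96 kΩ below.
R_L loads the lower segment: effective lower R = 22.55 kΩ.
Loaded-divider output: V_out = 24.7 × 0.6635 = 16.39 V.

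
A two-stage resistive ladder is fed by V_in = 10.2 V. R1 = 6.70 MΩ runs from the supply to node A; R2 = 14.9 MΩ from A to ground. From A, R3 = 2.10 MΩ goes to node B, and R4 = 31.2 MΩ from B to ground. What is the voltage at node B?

V_B ≈ 5.79 V

The second stage (R3 + R4 = 33.30 MΩ) loads node A in parallel with R2.
Effective lower resistance at A: R2 ‖ 33.30 = 10.29 MΩ.
First divider: V_A = V_in · 10.29/(6.70 + 10.29) = 6.179 V.
V_B = V_A × 0.9369 = 5.789 V.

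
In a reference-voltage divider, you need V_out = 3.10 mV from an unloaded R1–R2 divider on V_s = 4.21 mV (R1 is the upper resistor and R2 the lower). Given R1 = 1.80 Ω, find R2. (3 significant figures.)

The divider ratio is R2/(R1+R2) = 3.10/4.21 = 0.7363.
So R2 = R1 · V_out/(V_s − V_out) = 1.80 × 3.10/(4.21 − 3.10) = 1.80 × 2.793 = 5.027 Ω.

R2 ≈ 5.03 Ω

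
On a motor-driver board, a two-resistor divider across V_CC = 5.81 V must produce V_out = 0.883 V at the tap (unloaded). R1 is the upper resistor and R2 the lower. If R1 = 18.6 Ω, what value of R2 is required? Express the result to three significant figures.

Required fraction k = V_out/V_CC = 0.1520.
R2 = R1 · 0.1520/(1 − 0.1520) = 3.333 Ω.

R2 ≈ 3.33 Ω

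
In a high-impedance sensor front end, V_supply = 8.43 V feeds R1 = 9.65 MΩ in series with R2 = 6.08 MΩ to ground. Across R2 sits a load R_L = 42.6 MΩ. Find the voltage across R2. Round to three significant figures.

V_out ≈ 3.00 V

First combine the lower leg with the load: R2 ‖ R_L = 5.321 MΩ.
Voltage divider with the loaded lower leg: V_out = 8.43 × 5.321/(9.65 + 5.321) = 8.43 × 0.3554 = 2.996 V.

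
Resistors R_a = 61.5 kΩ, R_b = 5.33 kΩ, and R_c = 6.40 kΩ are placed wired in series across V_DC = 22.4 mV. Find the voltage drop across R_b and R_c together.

V ≈ 3.59 mV

ΣR = 61.5 + 5.33 + 6.40 = 73.23 kΩ.
R_{R_b..R_c} = 5.33 + 6.40 = 11.73 kΩ.
By the voltage-divider rule, V = 22.4 × 11.73/73.23 = 3.588 mV.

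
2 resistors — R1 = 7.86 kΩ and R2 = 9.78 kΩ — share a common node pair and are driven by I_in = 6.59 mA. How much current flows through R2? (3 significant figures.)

I ≈ 2.94 mA

For two parallel branches, I_k = I_in · (other R)/(sum of R).
I(R2) = 6.59 × 7.86/(7.86 + 9.78) = 6.59 × 0.4456 = 2.936 mA.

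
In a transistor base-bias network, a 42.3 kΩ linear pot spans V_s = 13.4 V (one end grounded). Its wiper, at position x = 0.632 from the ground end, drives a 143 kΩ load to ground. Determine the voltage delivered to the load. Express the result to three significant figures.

V_out ≈ 7.92 V

Lower segment x·R_p = 26.73 kΩ; upper segment (1−x)·R_p = 15.57 kΩ.
Lower segment in parallel with the load: 26.73 ‖ 143 = 22.52 kΩ.
Loaded-divider output: V_out = 13.4 × 0.5913 = 7.924 V.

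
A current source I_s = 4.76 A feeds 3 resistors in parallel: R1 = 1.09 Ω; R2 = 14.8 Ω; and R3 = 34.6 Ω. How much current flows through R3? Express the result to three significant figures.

I ≈ 0.136 A

ΣG = 1/1.09 + 1/14.8 + 1/34.6 = 1.014.
R3 takes the fraction G_k/ΣG = 0.02890/1.014 = 0.02851, so I = 4.76 × 0.02851 = 0.1357 A.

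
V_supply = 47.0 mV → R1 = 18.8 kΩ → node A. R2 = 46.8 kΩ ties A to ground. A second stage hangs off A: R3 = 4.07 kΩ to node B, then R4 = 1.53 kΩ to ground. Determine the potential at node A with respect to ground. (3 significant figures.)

The second stage (R3 + R4 = 5.600 kΩ) loads node A in parallel with R2.
R2 ‖ (R3+R4) = 5.002 kΩ.
So V_A = 47.0 × 0.2101 = 9.876 mV.

V_A ≈ 9.88 mV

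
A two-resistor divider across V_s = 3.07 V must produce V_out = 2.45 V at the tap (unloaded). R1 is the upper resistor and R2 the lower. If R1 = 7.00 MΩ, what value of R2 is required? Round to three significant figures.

V_out/V_s = R2/(R1+R2) = 0.7980.
Rearranging, R2 = R1·k/(1−k) = 7.00 × 3.952 = 27.66 MΩ.

R2 ≈ 27.7 MΩ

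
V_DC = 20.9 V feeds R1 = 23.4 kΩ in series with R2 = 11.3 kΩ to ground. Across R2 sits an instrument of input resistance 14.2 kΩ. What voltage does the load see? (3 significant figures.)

V_out ≈ 4.43 V

The load sits in parallel with R2, giving an effective lower resistance R2' = R2·R_L/(R2+R_L) = 6.293 kΩ.
Then V_out = V_DC · R2'/(R1 + R2') = 20.9 × 6.293/29.69 = 4.429 V.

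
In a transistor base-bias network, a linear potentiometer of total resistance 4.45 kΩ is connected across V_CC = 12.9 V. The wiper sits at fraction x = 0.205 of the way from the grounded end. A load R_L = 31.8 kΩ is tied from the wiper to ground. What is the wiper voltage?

V_out ≈ 2.59 V

Split the track: R_lower = x·R_p = 0.9123 kΩ, R_upper = (1−x)·R_p = 3.538 kΩ.
(x·R_p) ‖ R_L = 0.8868 kΩ.
Then V_out = V_CC · 0.8868/(3.538 + 0.8868) = 2.586 V.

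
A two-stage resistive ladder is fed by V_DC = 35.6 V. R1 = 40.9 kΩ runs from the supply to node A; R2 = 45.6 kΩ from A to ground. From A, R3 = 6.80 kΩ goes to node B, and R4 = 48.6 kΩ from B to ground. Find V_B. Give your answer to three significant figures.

The second stage (R3 + R4 = 55.40 kΩ) loads node A in parallel with R2.
R2 ‖ (R3+R4) = 25.01 kΩ.
First divider: V_A = V_DC · 25.01/(40.9 + 25.01) = 13.51 V.
Then the unloaded second divider: V_B = V_A × R4/(R3+R4) = 13.51 × 0.8773 = 11.85 V.

V_B ≈ 11.9 V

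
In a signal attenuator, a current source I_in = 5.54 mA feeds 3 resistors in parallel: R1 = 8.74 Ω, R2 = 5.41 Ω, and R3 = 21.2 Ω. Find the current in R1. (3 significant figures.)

Total conductance ΣG = 1/8.74 + 1/5.41 + 1/21.2 = 0.3464 (units of 1/Ω).
By the current-divider rule, I = I_in · G_k/ΣG = 5.54 × 0.3303 = 1.830 mA.

I ≈ 1.83 mA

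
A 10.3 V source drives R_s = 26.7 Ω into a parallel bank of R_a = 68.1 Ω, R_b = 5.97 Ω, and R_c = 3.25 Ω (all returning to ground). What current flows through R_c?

Parallel bank: R_p = 1/(1/68.1 + 1/5.97 + 1/3.25) = 2.041 Ω.
V_A = 10.3 × 2.041/28.74 = 0.7315 V.
I(R_c) = V_A / R_c = 0.7315/3.25 = 0.2251 A.

I ≈ 0.225 A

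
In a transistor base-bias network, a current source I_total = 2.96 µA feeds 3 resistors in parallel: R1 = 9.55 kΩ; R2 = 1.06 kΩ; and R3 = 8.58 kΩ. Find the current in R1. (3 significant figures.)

I ≈ 0.266 µA

ΣG = 1/9.55 + 1/1.06 + 1/8.58 = 1.165.
R1 takes the fraction G_k/ΣG = 0.1047/1.165 = 0.08991, so I = 2.96 × 0.08991 = 0.2661 µA.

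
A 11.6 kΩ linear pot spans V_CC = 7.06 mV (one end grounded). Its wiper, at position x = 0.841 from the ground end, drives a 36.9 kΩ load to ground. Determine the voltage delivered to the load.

V_out ≈ 5.70 mV

Lower segment x·R_p = 9.756 kΩ; upper segment (1−x)·R_p = 1.844 kΩ.
(x·R_p) ‖ R_L = 7.716 kΩ.
V_out = 7.06 × 7.716/(1.844 + 7.716) = 5.698 mV.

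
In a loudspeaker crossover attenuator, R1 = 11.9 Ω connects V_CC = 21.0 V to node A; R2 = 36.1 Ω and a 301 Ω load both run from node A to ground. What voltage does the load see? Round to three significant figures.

V_out ≈ 15.3 V

First combine the lower leg with the load: R2 ‖ R_L = 32.23 Ω.
Now apply the divider: V_out = 21.0 × 0.7304 = 15.34 V.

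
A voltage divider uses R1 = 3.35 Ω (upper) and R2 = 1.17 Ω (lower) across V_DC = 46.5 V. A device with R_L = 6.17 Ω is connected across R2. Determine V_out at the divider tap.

The load sits in parallel with R2, giving an effective lower resistance R2' = R2·R_L/(R2+R_L) = 0.9835 Ω.
Voltage divider with the loaded lower leg: V_out = 46.5 × 0.9835/(3.35 + 0.9835) = 46.5 × 0.2270 = 10.55 V.

V_out ≈ 10.6 V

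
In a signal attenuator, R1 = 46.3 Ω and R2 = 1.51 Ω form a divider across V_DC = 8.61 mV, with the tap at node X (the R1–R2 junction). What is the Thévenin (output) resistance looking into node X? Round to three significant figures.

R_th ≈ 1.46 Ω

With V_DC suppressed (replaced by a short), R_th = R1 ‖ R2 = (46.30 × 1.51)/(46.30 + 1.51) = 1.462 Ω.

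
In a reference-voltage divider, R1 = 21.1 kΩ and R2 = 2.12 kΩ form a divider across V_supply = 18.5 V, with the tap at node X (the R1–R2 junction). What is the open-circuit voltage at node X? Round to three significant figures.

Open-circuit (no load on X): V_th = V_supply · R2/(R1 + R2) = 18.5 × 2.12/(21.10 + 2.12) = 1.689 V.

V_th ≈ 1.69 V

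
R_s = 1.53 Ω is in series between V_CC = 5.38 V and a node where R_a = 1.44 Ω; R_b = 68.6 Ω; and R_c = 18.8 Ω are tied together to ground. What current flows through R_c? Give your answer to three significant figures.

I ≈ 0.132 A

Equivalent of the parallel group: R_p = 1.312 Ω.
V_A by voltage divider: V_A = 5.38 × 1.312/(1.53 + 1.312) = 2.484 V.
I(R_c) = V_A / R_c = 2.484/18.8 = 0.1321 A.
(Check via current divider: I_total = 1.893 A; share G_k/ΣG = 0.06979 → same result.)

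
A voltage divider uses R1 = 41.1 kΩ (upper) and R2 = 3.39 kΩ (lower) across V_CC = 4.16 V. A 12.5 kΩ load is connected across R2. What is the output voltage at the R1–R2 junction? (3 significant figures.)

The load sits in parallel with R2, giving an effective lower resistance R2' = R2·R_L/(R2+R_L) = 2.667 kΩ.
Now apply the divider: V_out = 4.16 × 0.06093 = 0.2535 V.

V_out ≈ 0.253 V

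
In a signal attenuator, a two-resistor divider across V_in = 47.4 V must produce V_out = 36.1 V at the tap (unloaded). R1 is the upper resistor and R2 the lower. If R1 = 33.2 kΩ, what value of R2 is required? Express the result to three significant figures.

R2 ≈ 106 kΩ

V_out/V_in = R2/(R1+R2) = 0.7616.
So R2 = R1 · V_out/(V_in − V_out) = 33.2 × 36.1/(47.4 − 36.1) = 33.2 × 3.195 = 106.1 kΩ.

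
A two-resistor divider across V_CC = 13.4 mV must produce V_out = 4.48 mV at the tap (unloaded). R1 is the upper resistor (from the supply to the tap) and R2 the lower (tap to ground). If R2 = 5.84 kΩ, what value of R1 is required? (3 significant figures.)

V_out/V_CC = R2/(R1+R2) = 0.3343.
Rearranging, R1 = R2·(1−k)/k = 5.84 × 1.991 = 11.63 kΩ.

R1 ≈ 11.6 kΩ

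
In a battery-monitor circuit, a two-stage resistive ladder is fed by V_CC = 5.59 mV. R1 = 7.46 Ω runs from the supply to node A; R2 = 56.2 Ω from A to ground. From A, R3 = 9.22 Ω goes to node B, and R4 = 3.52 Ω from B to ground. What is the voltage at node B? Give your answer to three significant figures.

Looking into the second stage from A: R3 + R4 = 12.74 Ω appears in parallel with R2.
R2 ‖ (R3+R4) = 10.39 Ω.
So V_A = 5.59 × 0.5820 = 3.253 mV.
Then the unloaded second divider: V_B = V_A × R4/(R3+R4) = 3.253 × 0.2763 = 0.8988 mV.

V_B ≈ 0.899 mV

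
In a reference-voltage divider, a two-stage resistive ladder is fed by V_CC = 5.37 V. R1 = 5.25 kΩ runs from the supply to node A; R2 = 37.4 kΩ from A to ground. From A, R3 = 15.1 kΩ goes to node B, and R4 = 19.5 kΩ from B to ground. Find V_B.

V_B ≈ 2.34 V

The second stage (R3 + R4 = 34.60 kΩ) loads node A in parallel with R2.
R2 ‖ (R3+R4) = 17.97 kΩ.
First divider: V_A = V_CC · 17.97/(5.25 + 17.97) = 4.156 V.
V_B = V_A × 0.5636 = 2.342 V.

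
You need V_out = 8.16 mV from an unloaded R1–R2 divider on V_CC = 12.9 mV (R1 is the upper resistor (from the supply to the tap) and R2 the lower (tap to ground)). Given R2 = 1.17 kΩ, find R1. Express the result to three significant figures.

R1 ≈ 0.680 kΩ

V_out/V_CC = R2/(R1+R2) = 0.6326.
Rearranging, R1 = R2·(1−k)/k = 1.17 × 0.5809 = 0.6796 kΩ.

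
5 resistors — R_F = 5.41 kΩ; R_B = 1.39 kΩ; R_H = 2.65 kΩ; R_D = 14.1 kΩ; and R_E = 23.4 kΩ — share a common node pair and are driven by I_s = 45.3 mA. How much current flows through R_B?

I ≈ 23.4 mA

Total conductance ΣG = 1/5.41 + 1/1.39 + 1/2.65 + 1/14.1 + 1/23.4 = 1.395 (units of 1/kΩ).
By the current-divider rule, I = I_s · G_k/ΣG = 45.3 × 0.5156 = 23.36 mA.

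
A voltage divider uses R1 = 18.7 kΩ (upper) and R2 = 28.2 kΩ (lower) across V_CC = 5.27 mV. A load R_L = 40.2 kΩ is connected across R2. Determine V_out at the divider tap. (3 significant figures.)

The load sits in parallel with R2, giving an effective lower resistance R2' = R2·R_L/(R2+R_L) = 16.57 kΩ.
Voltage divider with the loaded lower leg: V_out = 5.27 × 16.57/(18.7 + 16.57) = 5.27 × 0.4699 = 2.476 mV.

V_out ≈ 2.48 mV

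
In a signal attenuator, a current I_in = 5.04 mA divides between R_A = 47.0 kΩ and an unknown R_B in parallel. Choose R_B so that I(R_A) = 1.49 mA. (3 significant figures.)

R_B ≈ 19.7 kΩ

Two-branch current divider: I_A = I_in · R_B/(R_A + R_B).
With f = 0.2956, R_B = R_A · f/(1−f) = 47.0 × 0.4197 = 19.73 kΩ.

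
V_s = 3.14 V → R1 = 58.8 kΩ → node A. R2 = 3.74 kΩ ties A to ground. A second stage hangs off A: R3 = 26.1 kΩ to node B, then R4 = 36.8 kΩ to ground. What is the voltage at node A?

V_A ≈ 0.178 V

The second stage (R3 + R4 = 62.90 kΩ) loads node A in parallel with R2.
Effective lower resistance at A: R2 ‖ 62.90 = 3.530 kΩ.
First divider: V_A = V_s · 3.530/(58.8 + 3.530) = 0.1778 V.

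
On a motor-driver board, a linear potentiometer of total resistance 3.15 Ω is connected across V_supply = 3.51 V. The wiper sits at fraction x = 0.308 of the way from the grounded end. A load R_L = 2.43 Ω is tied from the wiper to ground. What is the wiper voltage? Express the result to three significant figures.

Lower segment x·R_p = 0.9702 Ω; upper segment (1−x)·R_p = 2.180 Ω.
(x·R_p) ‖ R_L = 0.6934 Ω.
Then V_out = V_supply · 0.6934/(2.180 + 0.6934) = 0.8471 V.

V_out ≈ 0.847 V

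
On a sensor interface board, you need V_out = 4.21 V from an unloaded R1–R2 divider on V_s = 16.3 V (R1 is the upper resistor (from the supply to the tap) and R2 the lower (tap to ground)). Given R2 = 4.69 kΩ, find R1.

R1 ≈ 13.5 kΩ

Required fraction k = V_out/V_s = 0.2583.
Rearranging, R1 = R2·(1−k)/k = 4.69 × 2.872 = 13.47 kΩ.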